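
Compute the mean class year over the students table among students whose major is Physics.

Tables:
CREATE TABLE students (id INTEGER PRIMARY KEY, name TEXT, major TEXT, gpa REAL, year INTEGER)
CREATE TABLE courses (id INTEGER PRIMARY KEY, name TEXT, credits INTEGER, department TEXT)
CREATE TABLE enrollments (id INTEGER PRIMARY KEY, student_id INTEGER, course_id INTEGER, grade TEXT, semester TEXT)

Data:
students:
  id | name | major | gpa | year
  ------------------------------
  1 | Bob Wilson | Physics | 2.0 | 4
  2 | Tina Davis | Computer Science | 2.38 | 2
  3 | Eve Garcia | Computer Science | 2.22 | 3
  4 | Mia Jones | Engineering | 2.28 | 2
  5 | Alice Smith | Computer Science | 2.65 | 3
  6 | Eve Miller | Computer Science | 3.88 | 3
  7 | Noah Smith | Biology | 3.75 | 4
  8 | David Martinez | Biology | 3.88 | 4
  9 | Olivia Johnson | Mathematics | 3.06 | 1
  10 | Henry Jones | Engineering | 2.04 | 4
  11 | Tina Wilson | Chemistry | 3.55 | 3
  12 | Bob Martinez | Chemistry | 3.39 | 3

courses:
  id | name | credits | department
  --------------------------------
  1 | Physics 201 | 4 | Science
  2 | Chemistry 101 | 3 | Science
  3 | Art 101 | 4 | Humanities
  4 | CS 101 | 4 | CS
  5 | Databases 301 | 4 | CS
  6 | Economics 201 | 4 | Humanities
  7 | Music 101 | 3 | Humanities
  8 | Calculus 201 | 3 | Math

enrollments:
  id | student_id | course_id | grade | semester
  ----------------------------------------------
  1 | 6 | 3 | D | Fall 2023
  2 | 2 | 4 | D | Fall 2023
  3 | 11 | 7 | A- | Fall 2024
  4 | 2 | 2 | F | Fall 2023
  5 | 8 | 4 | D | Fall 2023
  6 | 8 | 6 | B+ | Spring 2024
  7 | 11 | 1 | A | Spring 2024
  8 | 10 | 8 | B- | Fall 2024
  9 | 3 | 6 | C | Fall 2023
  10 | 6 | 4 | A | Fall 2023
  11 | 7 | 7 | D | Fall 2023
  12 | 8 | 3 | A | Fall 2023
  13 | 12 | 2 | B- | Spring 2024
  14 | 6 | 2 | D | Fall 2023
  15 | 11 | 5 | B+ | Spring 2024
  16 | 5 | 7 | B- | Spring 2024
SELECT AVG(year) FROM students WHERE major = 'Physics'

Execution result:
4.00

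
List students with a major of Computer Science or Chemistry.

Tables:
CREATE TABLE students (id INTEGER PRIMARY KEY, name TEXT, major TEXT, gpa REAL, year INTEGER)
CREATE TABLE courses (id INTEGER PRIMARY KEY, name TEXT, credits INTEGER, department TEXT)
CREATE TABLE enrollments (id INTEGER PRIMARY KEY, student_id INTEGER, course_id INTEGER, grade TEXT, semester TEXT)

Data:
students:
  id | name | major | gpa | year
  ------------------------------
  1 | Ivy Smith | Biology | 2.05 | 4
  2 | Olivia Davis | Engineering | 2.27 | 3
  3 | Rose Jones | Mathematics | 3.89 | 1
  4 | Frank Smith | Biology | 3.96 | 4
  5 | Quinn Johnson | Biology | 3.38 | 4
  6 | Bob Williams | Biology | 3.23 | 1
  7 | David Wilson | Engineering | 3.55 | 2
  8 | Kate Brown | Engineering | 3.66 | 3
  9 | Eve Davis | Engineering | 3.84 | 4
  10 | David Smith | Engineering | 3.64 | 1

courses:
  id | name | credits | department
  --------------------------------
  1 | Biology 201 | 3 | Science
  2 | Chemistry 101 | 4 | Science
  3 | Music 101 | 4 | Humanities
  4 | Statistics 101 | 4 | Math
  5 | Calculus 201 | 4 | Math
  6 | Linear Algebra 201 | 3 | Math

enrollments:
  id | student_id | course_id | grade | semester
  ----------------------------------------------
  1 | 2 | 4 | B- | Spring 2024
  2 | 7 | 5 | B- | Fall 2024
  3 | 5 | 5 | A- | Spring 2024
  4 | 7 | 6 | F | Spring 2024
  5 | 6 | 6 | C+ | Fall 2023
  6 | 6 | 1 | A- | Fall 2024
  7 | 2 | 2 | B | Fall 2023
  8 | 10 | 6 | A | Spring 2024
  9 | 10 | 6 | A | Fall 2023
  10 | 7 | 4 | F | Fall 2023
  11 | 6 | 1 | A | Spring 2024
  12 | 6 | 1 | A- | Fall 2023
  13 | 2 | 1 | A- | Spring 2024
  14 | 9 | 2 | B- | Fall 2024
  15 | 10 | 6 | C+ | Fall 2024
SELECT name, major FROM students WHERE major IN ('Computer Science', 'Chemistry')

Execution result:
(no rows)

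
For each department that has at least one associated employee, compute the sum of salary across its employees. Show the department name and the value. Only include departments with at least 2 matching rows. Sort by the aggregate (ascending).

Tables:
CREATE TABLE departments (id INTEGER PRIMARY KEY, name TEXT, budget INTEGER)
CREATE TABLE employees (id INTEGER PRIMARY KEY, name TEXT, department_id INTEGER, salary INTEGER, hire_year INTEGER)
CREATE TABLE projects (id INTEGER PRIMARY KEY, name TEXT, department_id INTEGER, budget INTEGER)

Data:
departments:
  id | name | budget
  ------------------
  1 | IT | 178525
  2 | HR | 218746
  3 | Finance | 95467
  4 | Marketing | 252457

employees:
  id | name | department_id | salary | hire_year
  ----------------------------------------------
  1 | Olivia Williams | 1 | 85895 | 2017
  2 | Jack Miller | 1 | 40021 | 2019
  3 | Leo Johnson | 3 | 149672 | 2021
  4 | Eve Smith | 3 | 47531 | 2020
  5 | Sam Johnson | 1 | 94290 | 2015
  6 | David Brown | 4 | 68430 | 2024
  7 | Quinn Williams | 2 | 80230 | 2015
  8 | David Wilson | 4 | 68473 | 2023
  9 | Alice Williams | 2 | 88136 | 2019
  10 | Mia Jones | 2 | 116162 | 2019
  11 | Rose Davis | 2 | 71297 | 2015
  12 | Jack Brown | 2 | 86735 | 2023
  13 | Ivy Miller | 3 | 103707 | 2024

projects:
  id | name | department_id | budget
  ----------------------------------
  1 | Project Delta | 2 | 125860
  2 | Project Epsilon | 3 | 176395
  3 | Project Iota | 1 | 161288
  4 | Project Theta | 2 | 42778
SELECT p.name, SUM(c.salary) AS sum_salary FROM employees c JOIN departments p ON c.department_id = p.id GROUP BY p.id, p.name HAVING COUNT(*) >= 2 ORDER BY sum_salary ASC

Execution result:
name | sum_salary
Marketing | 136903
IT | 220206
Finance | 300910
HR | 442560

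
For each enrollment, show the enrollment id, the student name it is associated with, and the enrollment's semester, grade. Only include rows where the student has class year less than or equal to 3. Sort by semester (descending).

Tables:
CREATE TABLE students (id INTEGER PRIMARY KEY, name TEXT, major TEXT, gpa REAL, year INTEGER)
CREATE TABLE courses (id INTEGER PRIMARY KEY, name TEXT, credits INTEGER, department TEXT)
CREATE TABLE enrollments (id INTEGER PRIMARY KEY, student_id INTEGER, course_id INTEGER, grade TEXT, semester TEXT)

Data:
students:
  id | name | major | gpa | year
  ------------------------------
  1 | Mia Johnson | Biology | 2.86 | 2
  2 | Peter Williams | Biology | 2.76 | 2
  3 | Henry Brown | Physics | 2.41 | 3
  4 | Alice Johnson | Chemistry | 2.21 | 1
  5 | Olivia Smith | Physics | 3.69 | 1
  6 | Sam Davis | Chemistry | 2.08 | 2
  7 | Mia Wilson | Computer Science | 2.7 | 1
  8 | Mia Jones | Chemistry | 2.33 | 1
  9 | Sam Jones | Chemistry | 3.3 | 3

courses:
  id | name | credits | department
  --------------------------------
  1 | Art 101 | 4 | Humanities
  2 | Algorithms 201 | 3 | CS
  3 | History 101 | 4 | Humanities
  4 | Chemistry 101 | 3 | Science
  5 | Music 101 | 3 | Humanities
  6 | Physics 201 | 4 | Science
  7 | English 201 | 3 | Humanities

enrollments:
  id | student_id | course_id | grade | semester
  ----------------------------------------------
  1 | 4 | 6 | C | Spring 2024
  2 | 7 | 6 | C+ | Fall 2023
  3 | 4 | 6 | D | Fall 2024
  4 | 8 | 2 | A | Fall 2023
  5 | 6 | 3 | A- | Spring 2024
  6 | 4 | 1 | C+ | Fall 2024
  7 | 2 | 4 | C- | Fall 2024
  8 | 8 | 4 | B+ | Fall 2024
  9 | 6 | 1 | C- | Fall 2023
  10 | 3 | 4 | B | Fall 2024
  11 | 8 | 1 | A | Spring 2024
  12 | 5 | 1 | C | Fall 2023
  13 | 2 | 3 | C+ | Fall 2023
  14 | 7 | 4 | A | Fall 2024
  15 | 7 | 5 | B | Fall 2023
SELECT c.id, p.name AS student, c.semester, c.grade FROM enrollments c JOIN students p ON c.student_id = p.id WHERE p.year <= 3 ORDER BY c.semester DESC

Execution result:
id | student | semester | grade
1 | Alice Johnson | Spring 2024 | C
5 | Sam Davis | Spring 2024 | A-
11 | Mia Jones | Spring 2024 | A
3 | Alice Johnson | Fall 2024 | D
6 | Alice Johnson | Fall 2024 | C+
7 | Peter Williams | Fall 2024 | C-
8 | Mia Jones | Fall 2024 | B+
10 | Henry Brown | Fall 2024 | B
14 | Mia Wilson | Fall 2024 | A
2 | Mia Wilson | Fall 2023 | C+
4 | Mia Jones | Fall 2023 | A
9 | Sam Davis | Fall 2023 | C-
12 | Olivia Smith | Fall 2023 | C
13 | Peter Williams | Fall 2023 | C+
15 | Mia Wilson | Fall 2023 | B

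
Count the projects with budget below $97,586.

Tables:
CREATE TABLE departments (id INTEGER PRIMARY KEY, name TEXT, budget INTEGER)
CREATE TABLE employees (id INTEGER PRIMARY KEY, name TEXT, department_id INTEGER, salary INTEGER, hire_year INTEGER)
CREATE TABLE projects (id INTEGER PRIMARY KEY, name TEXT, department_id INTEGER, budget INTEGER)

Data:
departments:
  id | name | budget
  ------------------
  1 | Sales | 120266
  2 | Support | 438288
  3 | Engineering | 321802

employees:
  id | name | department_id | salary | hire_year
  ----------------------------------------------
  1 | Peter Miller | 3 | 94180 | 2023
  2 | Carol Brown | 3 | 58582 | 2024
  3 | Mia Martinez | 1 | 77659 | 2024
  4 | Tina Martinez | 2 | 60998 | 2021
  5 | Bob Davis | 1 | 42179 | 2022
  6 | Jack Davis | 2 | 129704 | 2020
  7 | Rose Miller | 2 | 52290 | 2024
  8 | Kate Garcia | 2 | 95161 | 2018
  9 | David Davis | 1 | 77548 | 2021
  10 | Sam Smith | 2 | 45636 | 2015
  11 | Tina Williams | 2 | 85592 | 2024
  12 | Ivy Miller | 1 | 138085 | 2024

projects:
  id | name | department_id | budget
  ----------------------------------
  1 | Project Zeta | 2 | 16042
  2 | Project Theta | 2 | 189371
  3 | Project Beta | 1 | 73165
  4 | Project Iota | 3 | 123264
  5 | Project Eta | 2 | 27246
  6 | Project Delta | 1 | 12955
SELECT COUNT(*) FROM projects WHERE budget < 97586

Execution result:
4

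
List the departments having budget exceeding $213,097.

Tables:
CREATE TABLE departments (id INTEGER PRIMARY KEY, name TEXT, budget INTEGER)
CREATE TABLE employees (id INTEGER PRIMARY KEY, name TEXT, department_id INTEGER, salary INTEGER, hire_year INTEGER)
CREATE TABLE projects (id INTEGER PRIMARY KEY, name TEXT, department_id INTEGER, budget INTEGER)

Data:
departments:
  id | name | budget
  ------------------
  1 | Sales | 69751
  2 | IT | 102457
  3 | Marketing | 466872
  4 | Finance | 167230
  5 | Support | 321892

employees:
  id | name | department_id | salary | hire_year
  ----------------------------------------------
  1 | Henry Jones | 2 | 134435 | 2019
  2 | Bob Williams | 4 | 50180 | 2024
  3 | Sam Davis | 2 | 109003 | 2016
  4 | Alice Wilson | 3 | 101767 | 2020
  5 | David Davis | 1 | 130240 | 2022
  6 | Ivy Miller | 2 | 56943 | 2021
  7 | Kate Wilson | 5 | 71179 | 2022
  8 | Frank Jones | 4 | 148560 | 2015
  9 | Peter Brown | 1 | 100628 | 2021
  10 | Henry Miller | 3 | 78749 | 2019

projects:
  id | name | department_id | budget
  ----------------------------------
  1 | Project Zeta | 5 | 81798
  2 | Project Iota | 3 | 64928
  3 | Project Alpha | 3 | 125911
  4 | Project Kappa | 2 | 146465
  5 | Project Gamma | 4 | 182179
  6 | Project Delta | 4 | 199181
SELECT name, budget FROM departments WHERE budget > 213097

Execution result:
name | budget
Marketing | 466872
Support | 321892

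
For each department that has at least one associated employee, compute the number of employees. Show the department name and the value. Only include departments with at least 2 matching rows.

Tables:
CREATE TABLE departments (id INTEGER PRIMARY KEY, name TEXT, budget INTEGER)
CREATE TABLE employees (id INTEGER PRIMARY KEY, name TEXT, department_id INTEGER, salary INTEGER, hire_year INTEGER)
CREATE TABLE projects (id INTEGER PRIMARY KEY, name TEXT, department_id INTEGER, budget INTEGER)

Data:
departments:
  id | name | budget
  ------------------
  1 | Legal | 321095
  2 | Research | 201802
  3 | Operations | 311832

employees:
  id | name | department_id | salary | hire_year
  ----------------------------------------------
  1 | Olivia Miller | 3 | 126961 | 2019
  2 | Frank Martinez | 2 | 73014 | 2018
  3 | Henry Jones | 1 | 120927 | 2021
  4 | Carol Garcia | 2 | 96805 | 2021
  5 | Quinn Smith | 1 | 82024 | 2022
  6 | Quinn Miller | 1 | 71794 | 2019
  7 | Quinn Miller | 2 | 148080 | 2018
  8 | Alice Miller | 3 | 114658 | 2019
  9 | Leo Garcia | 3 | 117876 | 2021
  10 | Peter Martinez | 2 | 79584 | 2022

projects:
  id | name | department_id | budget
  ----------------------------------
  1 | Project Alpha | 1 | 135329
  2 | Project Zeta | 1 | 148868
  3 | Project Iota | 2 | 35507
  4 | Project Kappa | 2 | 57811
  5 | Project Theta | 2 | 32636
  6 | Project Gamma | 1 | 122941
SELECT p.name, COUNT(*) AS n FROM employees c JOIN departments p ON c.department_id = p.id GROUP BY p.id, p.name HAVING COUNT(*) >= 2

Execution result:
name | n
Legal | 3
Research | 4
Operations | 3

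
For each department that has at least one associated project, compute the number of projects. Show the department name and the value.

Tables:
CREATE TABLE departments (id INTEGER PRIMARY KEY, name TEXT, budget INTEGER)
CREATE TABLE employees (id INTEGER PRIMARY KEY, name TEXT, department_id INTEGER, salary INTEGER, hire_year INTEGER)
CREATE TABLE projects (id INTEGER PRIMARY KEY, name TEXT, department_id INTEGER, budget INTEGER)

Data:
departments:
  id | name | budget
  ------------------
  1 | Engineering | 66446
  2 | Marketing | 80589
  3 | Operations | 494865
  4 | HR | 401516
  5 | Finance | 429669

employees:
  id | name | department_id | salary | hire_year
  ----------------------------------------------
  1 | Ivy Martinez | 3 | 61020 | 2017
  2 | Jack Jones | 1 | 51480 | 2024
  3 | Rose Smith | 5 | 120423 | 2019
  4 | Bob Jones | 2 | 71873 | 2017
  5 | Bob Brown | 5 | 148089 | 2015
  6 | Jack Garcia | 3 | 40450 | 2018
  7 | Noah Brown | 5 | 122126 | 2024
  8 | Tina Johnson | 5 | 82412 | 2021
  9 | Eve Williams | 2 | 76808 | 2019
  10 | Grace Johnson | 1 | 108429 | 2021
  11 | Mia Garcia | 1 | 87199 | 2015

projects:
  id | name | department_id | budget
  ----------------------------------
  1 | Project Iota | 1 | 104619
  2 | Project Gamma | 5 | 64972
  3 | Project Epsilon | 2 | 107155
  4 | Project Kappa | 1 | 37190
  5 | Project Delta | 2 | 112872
SELECT p.name, COUNT(*) AS n FROM projects c JOIN departments p ON c.department_id = p.id GROUP BY p.id, p.name

Execution result:
name | n
Engineering | 2
Marketing | 2
Finance | 1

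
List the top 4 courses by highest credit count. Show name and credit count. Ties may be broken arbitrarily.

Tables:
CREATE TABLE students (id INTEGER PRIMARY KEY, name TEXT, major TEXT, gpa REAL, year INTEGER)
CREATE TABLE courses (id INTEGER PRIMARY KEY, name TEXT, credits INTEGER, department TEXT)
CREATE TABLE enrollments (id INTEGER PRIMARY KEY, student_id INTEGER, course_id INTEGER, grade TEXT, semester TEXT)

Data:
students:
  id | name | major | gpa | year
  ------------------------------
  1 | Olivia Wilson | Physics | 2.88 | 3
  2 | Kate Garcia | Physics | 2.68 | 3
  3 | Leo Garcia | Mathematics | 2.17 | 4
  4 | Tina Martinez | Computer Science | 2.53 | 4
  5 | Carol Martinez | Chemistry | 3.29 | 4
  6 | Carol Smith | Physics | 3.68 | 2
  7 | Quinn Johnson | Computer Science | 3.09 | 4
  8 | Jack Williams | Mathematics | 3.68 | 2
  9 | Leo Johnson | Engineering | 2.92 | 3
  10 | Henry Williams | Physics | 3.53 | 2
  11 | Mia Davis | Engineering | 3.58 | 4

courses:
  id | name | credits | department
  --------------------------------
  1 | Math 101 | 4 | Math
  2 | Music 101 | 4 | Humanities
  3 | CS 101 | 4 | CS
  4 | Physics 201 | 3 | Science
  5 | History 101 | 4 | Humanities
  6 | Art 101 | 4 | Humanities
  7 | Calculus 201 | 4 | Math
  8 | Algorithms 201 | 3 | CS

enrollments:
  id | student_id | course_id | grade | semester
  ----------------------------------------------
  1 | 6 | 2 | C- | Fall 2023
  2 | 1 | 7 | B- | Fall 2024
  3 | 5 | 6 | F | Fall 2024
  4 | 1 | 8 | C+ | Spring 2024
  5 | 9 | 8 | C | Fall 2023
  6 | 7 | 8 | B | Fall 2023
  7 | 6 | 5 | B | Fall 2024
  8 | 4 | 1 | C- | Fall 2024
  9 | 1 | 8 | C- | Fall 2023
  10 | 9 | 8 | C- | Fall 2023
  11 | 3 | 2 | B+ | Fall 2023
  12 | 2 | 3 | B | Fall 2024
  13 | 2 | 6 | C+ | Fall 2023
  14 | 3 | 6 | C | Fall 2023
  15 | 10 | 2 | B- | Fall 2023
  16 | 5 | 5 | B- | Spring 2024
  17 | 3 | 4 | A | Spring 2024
SELECT name, credits FROM courses ORDER BY credits DESC LIMIT 4

Execution result:
name | credits
Math 101 | 4
Music 101 | 4
CS 101 | 4
History 101 | 4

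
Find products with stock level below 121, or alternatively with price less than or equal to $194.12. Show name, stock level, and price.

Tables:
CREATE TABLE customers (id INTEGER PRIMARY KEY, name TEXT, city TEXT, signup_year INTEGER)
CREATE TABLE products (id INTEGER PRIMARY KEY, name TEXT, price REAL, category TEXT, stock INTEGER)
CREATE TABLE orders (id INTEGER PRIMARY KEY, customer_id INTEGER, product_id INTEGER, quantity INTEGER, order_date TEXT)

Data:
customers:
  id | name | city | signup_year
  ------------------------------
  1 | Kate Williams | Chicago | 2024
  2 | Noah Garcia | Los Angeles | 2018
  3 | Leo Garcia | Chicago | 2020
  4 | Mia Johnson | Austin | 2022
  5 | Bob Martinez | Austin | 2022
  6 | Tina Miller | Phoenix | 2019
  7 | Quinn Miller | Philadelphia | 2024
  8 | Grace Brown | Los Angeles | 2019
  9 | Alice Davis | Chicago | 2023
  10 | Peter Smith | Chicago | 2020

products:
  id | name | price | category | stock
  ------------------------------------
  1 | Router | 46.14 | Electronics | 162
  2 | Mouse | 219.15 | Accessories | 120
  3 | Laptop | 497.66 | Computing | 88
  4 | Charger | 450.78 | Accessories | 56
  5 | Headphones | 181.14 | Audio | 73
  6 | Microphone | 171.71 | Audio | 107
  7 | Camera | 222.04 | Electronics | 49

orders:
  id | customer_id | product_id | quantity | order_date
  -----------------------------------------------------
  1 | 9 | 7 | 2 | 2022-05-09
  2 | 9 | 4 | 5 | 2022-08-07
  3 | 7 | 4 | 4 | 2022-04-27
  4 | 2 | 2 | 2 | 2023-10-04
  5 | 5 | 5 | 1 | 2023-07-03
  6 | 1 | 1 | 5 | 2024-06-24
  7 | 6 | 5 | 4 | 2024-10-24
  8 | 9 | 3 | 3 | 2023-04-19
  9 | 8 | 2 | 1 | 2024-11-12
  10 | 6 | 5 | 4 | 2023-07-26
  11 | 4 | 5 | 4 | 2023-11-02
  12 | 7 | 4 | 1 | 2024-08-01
SELECT name, stock, price FROM products WHERE stock < 121 OR price <= 194.12

Execution result:
name | stock | price
Router | 162 | 46.14
Mouse | 120 | 219.15
Laptop | 88 | 497.66
Charger | 56 | 450.78
Headphones | 73 | 181.14
Microphone | 107 | 171.71
Camera | 49 | 222.04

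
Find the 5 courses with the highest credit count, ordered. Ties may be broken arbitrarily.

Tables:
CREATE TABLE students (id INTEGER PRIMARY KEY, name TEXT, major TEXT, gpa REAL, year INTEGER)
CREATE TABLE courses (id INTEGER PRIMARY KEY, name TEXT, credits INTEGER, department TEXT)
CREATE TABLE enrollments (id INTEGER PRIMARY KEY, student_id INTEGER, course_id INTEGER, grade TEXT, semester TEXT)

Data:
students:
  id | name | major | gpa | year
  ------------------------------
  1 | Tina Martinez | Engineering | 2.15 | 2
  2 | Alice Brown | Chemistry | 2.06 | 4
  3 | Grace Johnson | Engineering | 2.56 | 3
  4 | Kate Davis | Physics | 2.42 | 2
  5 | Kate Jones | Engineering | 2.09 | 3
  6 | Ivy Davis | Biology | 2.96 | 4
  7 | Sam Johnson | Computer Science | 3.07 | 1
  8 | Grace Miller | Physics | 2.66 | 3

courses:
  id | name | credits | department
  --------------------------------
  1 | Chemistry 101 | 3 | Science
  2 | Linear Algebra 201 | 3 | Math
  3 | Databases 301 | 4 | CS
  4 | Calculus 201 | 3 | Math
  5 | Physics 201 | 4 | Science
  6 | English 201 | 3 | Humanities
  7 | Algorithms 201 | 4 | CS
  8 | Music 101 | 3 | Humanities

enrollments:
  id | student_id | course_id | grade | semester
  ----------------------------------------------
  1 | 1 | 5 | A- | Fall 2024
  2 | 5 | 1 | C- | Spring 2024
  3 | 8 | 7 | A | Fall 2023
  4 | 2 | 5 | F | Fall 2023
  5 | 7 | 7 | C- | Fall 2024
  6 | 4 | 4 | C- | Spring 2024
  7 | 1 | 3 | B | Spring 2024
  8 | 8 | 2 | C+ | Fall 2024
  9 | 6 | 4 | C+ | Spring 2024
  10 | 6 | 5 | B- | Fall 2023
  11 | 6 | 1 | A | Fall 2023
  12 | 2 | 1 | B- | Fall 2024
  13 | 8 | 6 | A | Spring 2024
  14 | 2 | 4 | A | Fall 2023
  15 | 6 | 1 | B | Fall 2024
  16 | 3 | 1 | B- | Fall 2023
SELECT name, credits FROM courses ORDER BY credits DESC LIMIT 5

Execution result:
name | credits
Databases 301 | 4
Physics 201 | 4
Algorithms 201 | 4
Chemistry 101 | 3
Linear Algebra 201 | 3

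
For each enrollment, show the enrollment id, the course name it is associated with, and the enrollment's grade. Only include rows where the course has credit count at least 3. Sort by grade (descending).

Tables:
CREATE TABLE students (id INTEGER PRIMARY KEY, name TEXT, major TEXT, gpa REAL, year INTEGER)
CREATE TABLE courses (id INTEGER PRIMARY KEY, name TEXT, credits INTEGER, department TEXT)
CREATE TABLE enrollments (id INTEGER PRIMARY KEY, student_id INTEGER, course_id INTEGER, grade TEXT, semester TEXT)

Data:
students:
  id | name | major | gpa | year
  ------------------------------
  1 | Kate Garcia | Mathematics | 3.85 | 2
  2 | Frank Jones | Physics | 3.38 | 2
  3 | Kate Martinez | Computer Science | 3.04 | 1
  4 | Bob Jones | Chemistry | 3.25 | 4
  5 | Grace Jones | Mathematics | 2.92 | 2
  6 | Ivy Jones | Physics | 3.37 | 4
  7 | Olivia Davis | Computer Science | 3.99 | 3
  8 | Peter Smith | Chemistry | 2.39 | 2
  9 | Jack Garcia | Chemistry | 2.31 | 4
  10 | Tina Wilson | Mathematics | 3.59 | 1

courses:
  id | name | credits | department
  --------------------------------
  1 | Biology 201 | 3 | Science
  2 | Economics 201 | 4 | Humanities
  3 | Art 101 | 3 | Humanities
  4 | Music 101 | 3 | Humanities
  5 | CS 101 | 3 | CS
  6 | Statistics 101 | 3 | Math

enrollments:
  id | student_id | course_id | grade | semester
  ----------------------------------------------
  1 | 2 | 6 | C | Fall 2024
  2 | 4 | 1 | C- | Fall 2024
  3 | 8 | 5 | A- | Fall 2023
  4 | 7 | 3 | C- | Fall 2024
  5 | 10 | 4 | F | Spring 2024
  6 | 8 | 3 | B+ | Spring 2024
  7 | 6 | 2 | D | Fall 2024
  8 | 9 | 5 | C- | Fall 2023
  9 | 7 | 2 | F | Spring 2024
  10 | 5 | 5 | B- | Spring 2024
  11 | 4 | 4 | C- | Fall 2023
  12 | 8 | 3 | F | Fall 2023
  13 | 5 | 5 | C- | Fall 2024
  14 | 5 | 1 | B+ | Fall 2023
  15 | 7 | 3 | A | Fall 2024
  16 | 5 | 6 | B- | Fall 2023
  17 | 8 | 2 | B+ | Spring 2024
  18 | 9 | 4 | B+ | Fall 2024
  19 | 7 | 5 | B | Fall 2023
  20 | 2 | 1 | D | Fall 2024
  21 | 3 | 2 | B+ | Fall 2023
SELECT c.id, p.name AS course, c.grade FROM enrollments c JOIN courses p ON c.course_id = p.id WHERE p.credits >= 3 ORDER BY c.grade DESC

Execution result:
id | course | grade
5 | Music 101 | F
9 | Economics 201 | F
12 | Art 101 | F
7 | Economics 201 | D
20 | Biology 201 | D
2 | Biology 201 | C-
4 | Art 101 | C-
8 | CS 101 | C-
11 | Music 101 | C-
13 | CS 101 | C-
1 | Statistics 101 | C
10 | CS 101 | B-
16 | Statistics 101 | B-
6 | Art 101 | B+
14 | Biology 201 | B+
17 | Economics 201 | B+
18 | Music 101 | B+
21 | Economics 201 | B+
19 | CS 101 | B
3 | CS 101 | A-
15 | Art 101 | A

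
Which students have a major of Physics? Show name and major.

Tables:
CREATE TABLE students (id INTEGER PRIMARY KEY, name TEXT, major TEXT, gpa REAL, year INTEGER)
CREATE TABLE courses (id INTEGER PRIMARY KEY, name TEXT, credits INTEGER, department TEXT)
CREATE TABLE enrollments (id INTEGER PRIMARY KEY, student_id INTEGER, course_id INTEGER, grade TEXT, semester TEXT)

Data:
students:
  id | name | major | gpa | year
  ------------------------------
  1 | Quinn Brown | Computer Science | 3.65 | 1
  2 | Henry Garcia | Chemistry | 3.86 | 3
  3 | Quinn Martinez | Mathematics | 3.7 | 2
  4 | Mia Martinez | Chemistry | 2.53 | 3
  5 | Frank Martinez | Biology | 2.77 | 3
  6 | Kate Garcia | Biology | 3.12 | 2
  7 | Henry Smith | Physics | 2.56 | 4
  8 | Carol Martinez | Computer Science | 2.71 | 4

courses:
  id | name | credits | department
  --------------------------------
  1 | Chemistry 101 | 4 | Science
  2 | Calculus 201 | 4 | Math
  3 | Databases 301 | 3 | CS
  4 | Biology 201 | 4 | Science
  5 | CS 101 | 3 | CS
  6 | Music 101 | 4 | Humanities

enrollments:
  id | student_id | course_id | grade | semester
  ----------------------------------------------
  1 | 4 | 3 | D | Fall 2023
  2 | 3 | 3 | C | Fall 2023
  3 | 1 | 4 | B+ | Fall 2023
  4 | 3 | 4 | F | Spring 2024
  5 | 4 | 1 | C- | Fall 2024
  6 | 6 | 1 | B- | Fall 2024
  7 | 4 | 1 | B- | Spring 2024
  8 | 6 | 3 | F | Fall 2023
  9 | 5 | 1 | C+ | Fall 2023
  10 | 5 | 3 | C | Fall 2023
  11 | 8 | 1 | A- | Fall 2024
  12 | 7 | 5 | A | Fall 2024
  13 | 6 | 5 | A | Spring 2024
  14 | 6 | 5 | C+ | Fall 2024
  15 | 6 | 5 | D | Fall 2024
SELECT name, major FROM students WHERE major = 'Physics'

Execution result:
name | major
Henry Smith | Physics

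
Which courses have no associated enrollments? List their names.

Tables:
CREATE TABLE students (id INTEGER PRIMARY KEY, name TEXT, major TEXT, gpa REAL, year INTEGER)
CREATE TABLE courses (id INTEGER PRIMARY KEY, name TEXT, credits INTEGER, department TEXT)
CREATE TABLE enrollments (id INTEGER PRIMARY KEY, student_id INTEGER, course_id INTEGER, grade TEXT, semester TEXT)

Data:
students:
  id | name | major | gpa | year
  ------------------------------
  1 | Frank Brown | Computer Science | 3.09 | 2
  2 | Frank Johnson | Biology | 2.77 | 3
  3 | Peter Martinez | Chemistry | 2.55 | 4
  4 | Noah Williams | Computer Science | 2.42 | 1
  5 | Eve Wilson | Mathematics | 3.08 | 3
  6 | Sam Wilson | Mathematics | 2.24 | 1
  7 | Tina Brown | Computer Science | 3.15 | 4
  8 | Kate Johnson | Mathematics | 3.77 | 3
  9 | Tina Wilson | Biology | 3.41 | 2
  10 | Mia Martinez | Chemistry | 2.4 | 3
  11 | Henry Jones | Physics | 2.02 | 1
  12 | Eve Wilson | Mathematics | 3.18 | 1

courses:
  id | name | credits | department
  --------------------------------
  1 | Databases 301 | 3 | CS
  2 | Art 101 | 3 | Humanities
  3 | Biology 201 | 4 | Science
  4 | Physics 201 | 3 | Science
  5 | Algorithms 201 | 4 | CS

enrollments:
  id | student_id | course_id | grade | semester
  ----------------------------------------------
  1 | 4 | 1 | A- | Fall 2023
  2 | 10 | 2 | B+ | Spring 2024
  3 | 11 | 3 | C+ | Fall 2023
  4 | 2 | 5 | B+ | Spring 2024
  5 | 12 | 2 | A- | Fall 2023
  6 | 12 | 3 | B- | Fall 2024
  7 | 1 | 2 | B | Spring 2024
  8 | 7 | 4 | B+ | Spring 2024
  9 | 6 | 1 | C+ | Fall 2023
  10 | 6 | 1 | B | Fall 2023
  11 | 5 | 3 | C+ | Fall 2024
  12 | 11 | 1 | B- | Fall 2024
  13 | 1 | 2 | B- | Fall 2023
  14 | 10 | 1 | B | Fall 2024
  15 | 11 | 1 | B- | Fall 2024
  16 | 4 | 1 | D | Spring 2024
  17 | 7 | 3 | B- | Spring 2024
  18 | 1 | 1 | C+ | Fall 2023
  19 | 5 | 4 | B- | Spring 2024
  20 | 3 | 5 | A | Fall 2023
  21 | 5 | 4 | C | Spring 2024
SELECT p.name FROM courses p LEFT JOIN enrollments c ON c.course_id = p.id WHERE c.id IS NULL

Execution result:
(no rows)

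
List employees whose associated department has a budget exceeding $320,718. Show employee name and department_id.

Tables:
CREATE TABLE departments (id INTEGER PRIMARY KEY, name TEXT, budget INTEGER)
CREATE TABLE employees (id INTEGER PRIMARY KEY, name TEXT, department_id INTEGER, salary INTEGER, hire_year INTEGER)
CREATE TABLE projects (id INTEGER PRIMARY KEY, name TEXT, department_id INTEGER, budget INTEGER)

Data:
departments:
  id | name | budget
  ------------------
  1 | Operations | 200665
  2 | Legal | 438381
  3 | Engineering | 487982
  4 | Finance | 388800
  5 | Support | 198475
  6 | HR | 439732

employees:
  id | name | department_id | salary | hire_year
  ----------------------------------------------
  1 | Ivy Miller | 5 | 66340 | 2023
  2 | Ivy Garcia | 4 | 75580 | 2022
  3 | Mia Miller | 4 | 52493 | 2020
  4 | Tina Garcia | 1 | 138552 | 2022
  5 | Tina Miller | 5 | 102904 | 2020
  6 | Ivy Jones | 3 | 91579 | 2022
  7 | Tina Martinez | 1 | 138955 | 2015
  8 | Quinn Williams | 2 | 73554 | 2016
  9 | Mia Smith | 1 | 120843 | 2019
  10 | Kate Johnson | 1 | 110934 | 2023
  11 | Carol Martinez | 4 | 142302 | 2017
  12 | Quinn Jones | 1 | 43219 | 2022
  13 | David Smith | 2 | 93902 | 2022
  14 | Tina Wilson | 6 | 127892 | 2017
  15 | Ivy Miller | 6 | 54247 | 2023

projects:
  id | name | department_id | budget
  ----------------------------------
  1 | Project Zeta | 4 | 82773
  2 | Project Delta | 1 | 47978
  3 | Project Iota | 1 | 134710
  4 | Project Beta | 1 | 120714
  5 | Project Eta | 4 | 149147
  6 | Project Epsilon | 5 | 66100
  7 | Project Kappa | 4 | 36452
SELECT name, department_id FROM employees WHERE department_id IN (SELECT id FROM departments WHERE budget > 320718)

Execution result:
name | department_id
Ivy Garcia | 4
Mia Miller | 4
Ivy Jones | 3
Quinn Williams | 2
Carol Martinez | 4
David Smith | 2
Tina Wilson | 6
Ivy Miller | 6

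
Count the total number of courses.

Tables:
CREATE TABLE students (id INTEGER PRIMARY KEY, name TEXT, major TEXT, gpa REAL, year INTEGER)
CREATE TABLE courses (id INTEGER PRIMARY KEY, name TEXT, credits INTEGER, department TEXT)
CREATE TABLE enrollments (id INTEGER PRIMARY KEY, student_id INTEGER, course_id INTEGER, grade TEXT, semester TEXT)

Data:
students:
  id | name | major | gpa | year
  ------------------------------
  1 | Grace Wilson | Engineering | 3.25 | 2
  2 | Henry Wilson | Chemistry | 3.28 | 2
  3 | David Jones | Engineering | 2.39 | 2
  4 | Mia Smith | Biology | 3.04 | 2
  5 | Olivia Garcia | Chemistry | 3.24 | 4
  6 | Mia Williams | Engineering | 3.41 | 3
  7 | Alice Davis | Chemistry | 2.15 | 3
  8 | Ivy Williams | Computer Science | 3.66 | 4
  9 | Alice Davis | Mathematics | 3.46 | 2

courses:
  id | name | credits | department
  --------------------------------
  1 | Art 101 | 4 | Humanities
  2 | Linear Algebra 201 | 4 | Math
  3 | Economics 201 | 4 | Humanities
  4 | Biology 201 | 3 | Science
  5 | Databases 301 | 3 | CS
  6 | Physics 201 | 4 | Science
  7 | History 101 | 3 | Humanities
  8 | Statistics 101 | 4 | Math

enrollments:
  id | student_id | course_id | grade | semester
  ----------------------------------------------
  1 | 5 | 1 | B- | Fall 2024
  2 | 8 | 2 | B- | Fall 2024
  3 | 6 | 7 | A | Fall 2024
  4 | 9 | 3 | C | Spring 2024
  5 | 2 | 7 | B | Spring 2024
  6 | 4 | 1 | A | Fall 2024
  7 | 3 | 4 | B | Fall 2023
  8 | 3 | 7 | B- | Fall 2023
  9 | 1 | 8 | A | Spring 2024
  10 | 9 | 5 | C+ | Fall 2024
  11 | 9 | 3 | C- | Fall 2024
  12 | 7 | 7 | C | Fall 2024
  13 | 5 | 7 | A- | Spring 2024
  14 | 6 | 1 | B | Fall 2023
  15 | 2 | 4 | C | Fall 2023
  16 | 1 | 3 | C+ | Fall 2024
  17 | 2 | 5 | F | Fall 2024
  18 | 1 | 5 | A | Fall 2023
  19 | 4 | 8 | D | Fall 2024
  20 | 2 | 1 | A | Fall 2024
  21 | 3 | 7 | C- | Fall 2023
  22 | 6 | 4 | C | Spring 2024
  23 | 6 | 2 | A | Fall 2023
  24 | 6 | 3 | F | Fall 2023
SELECT COUNT(*) FROM courses

Execution result:
8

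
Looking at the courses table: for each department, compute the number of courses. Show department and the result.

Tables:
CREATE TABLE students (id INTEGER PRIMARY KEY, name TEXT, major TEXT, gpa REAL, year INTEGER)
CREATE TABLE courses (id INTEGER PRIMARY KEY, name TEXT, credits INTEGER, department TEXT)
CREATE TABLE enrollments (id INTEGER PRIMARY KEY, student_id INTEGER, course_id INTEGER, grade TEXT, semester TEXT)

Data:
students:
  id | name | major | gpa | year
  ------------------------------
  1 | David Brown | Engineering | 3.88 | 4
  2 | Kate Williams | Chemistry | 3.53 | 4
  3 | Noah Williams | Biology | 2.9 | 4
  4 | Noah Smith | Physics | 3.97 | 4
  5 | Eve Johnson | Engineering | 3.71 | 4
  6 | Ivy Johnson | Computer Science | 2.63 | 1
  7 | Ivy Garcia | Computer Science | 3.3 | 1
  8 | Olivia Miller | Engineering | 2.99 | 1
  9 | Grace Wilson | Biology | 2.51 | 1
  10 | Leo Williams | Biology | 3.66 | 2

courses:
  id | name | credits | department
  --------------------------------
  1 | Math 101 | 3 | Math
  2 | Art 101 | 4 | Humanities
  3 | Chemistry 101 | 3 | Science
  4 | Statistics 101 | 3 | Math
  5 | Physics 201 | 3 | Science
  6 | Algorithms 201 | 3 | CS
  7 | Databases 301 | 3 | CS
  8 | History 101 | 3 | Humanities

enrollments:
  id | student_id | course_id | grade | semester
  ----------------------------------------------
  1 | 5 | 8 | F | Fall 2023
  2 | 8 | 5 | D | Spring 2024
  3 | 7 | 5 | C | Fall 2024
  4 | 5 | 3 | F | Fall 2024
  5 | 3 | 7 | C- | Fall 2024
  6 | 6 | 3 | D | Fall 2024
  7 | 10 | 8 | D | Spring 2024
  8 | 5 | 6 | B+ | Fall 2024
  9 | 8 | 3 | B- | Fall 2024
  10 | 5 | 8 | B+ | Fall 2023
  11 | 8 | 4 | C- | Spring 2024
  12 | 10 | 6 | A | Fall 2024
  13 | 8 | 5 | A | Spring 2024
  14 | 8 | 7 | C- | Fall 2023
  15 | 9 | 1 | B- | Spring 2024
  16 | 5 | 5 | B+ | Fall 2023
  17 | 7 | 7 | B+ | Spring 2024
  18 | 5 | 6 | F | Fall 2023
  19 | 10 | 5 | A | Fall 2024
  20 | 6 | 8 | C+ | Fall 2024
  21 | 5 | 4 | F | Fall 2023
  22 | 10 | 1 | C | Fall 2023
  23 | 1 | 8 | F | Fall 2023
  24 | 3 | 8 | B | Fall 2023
SELECT department, COUNT(*) AS n FROM courses GROUP BY department

Execution result:
department | n
CS | 2
Humanities | 2
Math | 2
Science | 2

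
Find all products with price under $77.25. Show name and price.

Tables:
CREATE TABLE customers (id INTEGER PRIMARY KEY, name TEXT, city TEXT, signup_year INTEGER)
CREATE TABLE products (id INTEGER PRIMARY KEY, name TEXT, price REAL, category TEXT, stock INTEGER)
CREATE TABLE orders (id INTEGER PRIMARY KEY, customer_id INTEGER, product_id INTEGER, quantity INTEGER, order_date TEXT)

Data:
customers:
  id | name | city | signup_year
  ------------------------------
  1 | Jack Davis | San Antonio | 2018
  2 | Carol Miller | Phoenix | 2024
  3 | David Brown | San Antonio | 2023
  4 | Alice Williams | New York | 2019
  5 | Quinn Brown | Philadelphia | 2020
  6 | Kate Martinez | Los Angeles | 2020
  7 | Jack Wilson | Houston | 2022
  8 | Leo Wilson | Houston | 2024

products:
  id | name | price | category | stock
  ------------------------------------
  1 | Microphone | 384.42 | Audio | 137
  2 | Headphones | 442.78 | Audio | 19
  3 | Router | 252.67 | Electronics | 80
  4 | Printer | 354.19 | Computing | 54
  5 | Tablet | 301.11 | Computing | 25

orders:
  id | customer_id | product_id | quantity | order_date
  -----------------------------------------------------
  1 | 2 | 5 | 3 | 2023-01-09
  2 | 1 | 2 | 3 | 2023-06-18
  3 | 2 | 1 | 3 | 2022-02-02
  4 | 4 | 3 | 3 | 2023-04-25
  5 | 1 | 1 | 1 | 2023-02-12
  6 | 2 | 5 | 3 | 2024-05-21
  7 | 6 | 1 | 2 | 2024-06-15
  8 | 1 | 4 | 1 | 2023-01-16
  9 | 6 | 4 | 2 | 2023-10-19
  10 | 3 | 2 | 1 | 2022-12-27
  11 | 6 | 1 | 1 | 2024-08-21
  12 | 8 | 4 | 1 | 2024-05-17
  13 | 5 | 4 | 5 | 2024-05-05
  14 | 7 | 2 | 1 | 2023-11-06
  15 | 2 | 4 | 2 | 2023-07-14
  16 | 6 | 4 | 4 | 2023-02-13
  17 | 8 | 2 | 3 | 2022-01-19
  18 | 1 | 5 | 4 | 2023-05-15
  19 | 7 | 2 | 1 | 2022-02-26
SELECT name, price FROM products WHERE price < 77.25

Execution result:
(no rows)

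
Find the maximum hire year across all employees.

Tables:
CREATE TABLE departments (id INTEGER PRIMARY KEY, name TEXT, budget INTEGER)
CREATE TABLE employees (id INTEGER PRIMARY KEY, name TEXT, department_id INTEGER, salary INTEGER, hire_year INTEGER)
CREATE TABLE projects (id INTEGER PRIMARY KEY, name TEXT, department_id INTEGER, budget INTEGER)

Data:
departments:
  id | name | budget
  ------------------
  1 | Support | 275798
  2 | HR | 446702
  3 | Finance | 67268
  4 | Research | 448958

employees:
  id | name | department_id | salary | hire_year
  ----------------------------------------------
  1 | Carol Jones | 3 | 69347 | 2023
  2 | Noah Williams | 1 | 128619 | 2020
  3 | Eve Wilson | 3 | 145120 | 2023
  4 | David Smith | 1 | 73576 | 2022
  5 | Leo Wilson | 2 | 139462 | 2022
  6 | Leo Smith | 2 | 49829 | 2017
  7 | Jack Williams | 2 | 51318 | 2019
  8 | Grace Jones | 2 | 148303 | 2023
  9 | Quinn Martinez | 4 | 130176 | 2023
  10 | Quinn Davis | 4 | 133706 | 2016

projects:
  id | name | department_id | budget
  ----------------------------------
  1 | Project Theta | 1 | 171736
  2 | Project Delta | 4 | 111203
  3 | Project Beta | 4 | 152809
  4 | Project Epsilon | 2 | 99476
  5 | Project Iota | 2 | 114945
SELECT MAX(hire_year) FROM employees

Execution result:
2023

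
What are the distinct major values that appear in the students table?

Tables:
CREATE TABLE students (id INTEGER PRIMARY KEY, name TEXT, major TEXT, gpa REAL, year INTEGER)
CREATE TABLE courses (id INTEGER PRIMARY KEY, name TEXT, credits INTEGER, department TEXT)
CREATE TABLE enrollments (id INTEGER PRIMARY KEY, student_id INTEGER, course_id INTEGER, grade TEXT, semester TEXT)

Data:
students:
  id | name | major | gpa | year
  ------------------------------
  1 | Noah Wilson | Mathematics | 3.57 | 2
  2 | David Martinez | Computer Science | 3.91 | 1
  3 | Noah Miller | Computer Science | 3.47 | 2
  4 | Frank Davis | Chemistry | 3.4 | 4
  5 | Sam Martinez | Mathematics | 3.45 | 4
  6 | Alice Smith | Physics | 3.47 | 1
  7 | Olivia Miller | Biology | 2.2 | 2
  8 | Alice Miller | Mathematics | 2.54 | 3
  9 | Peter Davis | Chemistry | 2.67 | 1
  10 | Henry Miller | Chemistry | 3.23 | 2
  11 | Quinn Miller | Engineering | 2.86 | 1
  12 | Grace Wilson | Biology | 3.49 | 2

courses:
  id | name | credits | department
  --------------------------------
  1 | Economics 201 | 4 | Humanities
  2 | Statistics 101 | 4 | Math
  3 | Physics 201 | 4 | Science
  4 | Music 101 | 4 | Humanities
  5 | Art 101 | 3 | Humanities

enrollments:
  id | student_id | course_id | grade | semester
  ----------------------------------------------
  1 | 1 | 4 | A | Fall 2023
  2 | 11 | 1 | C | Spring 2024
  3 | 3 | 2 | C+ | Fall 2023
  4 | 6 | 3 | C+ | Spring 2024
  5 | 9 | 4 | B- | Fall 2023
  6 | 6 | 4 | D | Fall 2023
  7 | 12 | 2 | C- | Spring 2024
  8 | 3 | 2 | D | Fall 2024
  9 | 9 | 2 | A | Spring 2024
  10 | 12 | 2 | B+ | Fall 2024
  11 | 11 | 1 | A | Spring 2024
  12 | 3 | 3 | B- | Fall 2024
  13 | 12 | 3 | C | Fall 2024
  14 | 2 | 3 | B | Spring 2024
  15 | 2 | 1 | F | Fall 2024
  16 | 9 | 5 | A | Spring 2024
SELECT DISTINCT major FROM students

Execution result:
major
Mathematics
Computer Science
Chemistry
Physics
Biology
Engineering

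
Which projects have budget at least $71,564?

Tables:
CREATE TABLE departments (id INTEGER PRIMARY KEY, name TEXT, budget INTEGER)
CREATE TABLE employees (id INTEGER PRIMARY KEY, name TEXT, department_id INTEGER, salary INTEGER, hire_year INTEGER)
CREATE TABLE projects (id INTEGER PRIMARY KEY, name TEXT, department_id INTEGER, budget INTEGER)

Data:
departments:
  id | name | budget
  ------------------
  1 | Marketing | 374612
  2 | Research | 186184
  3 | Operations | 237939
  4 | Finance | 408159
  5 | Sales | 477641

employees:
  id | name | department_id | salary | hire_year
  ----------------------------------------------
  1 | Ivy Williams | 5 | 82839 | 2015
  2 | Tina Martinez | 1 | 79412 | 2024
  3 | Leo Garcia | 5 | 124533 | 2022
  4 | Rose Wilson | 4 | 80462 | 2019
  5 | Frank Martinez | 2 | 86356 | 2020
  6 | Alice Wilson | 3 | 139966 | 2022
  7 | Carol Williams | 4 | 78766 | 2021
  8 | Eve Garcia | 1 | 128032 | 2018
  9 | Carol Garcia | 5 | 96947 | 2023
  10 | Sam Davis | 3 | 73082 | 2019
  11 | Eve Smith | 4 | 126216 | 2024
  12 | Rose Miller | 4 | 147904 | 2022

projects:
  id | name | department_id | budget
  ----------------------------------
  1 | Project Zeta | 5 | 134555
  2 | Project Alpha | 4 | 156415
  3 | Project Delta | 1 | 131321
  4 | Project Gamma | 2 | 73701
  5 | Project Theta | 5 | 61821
SELECT name, budget FROM projects WHERE budget >= 71564

Execution result:
name | budget
Project Zeta | 134555
Project Alpha | 156415
Project Delta | 131321
Project Gamma | 73701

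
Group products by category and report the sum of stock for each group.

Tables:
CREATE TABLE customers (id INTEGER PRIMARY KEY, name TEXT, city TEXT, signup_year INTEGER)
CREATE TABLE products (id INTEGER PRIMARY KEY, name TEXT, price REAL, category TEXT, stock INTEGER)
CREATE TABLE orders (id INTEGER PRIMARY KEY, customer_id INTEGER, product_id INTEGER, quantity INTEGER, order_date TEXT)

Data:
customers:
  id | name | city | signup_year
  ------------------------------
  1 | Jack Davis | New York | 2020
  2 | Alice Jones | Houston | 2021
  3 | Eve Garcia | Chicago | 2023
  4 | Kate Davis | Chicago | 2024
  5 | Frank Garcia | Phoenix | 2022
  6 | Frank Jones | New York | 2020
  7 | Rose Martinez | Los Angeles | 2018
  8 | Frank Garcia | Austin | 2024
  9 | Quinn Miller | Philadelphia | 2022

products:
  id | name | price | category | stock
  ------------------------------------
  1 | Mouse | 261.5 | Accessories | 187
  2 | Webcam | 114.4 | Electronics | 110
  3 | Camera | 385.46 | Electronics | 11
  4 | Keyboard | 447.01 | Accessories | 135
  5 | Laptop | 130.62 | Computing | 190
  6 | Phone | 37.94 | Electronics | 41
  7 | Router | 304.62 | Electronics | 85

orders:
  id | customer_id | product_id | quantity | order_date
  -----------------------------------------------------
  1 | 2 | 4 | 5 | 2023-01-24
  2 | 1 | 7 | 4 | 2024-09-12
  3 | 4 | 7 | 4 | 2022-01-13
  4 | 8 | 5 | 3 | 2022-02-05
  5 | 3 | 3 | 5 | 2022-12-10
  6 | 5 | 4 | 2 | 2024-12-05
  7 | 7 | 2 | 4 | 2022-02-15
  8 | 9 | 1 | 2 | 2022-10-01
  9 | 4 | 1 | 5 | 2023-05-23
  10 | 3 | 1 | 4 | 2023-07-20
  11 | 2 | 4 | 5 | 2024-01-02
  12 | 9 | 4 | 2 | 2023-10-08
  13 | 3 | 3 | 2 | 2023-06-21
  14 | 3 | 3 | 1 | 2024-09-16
SELECT category, SUM(stock) AS sum_stock FROM products GROUP BY category

Execution result:
category | sum_stock
Accessories | 322
Computing | 190
Electronics | 247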